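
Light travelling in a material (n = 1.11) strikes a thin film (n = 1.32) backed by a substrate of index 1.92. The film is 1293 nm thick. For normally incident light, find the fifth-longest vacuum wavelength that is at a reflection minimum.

759 nm

Ray reflecting at the top interface goes from n = 1.11 toward n = 1.32: a half-wave phase shift.
Ray reflecting at the bottom interface goes from n = 1.32 toward n = 1.92: a half-wave phase shift.
Zero or two π shifts → no net half-wave offset.
For weak reflection here: 2 n t = (m + ½) λ.
λ = 2 n t / (m + ½). The fifth-longest wavelength is m = 4: λ = 2 × 1.32 × 1293 / 4.50 = 759 nm.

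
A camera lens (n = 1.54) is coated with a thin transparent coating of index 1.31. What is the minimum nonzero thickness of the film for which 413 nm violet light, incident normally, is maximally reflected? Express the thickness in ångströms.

1576 Å

Ray reflecting at the top interface goes from n = 1.0 toward n = 1.31: a half-wave phase shift.
Bottom surface (1.31 → 1.54): reflection off a higher-index medium gives a half-wave phase shift.
Net: no relative phase inversion (both shifts match).
So the condition for constructive reflection is 2 n t = m λ.
Minimum nonzero at m = 1: t = λ / (2 n) = 413 / (2 × 1.31) = 158 nm.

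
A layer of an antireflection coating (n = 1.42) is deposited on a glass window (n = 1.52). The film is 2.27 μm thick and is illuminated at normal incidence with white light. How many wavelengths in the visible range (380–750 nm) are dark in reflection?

8

Ray reflecting at the top interface goes from n = 1.0 toward n = 1.42: a half-wave phase shift.
Bottom surface (1.42 → 1.52): reflection off a higher-index medium gives a half-wave phase shift.
The two reflections carry the same phase change, so no net offset.
With no net inversion, destructive interference in reflection requires 2 n t = (m + ½) λ.
λ = 2 n t / (m + ½) = 6447 / (m + ½) nm.
m=8: 758 nm (IR); m=9: 679 nm (visible); m=10: 614 nm (visible); m=11: 561 nm (visible); m=12: 516 nm (visible); m=13: 478 nm (visible); m=14: 445 nm (visible); m=15: 416 nm (visible); m=16: 391 nm (visible); m=17: 368 nm (UV).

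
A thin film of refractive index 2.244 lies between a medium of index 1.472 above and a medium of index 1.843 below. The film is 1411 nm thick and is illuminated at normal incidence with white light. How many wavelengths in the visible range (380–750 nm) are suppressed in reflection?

8

Ray reflecting at the top interface goes from n = 1.472 toward n = 2.244: a half-wave phase shift.
At the lower boundary (n = 2.244 to n = 1.843) the reflected ray undergoes no phase shift.
The two reflections differ by half a wavelength.
With one net inversion, destructive interference in reflection requires 2 n t = m λ.
λ = 2 n t / m = 6333 / m nm.
m=8: 792 nm (IR); m=9: 704 nm (visible); m=10: 633 nm (visible); m=11: 576 nm (visible); m=12: 528 nm (visible); m=13: 487 nm (visible); m=14: 452 nm (visible); m=15: 422 nm (visible); m=16: 396 nm (visible); m=17: 373 nm (UV).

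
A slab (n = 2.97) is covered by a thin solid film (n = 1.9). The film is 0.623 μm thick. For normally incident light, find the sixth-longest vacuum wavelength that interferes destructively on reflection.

Ray reflecting at the top interface goes from n = 1.0 toward n = 1.9: a half-wave phase shift.
Bottom surface (1.9 → 2.97): reflection off a higher-index medium gives a half-wave phase shift.
Net: no relative phase inversion (both shifts match).
With no net inversion, destructive interference in reflection requires 2 n t = (m + ½) λ.
λ = 2 n t / (m + ½). The sixth-longest wavelength is m = 5: λ = 2 × 1.9 × 623 / 5.50 = 430 nm.

430 nm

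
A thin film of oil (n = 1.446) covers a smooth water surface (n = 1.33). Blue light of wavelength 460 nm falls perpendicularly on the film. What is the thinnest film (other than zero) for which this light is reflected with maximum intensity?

At the upper boundary (n = 1.0 to n = 1.446) the reflected ray undergoes a half-wave phase shift.
Bottom surface (1.446 → 1.33): reflection off a lower-index medium gives no phase shift.
The two reflections differ by half a wavelength.
With one net inversion, constructive interference in reflection requires 2 n t = (m + ½) λ.
Minimum at m = 0: t = λ / (4 n) = 460 / (4 × 1.446) = 79.5 nm.

79.5 nm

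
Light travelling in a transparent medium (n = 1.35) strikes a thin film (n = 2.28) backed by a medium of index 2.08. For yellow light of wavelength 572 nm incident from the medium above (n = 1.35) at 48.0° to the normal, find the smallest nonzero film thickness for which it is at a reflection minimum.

Top surface (1.35 → 2.28): reflection off a higher-index medium gives a half-wave phase shift.
Bottom surface (2.28 → 2.08): reflection off a lower-index medium gives no phase shift.
Exactly one π shift → a net half-wave offset.
With one net inversion, destructive interference in reflection requires 2 n t cos θ_r = m λ.
Snell's law: 1.35 sin 48.0° = 2.28 sin θ_r → sin θ_r = 0.440, cos θ_r = 0.898.
Minimum nonzero at m = 1: t = λ / (2 n cos θ_r) = 572 / (2 × 2.28 × 0.898) = 140 nm.

140 nm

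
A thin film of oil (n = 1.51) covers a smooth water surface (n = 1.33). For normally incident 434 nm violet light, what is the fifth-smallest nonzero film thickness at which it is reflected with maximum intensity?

647 nm

At the upper boundary (n = 1.0 to n = 1.51) the reflected ray undergoes a half-wave phase shift.
Bottom surface (1.51 → 1.33): reflection off a lower-index medium gives no phase shift.
Net: one phase inversion between the two reflected rays.
With one net inversion, constructive interference in reflection requires 2 n t = (m + ½) λ.
The fifth-smallest nonzero thickness corresponds to m = 4: t = (m + ½) λ / (2 n) = 4.50 × 434 / (2 × 1.51) = 647 nm.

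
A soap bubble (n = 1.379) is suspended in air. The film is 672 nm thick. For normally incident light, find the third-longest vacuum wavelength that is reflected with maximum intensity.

At the upper boundary (n = 1.0 to n = 1.379) the reflected ray undergoes a half-wave phase shift.
Ray reflecting at the bottom interface goes from n = 1.379 toward n = 1.0: no phase shift.
The two reflections differ by half a wavelength.
With one net inversion, constructive interference in reflection requires 2 n t = (m + ½) λ.
λ = 2 n t / (m + ½). The third-longest wavelength is m = 2: λ = 2 × 1.379 × 672 / 2.50 = 741 nm.

741 nm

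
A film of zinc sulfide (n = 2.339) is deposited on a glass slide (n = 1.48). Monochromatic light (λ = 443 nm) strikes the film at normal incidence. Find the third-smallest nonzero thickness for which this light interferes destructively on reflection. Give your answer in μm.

0.284 μm

At the upper boundary (n = 1.0 to n = 2.339) the reflected ray undergoes a half-wave phase shift.
Bottom surface (2.339 → 1.48): reflection off a lower-index medium gives no phase shift.
The two reflections differ by half a wavelength.
For dark reflection here: 2 n t = m λ.
The third-smallest nonzero thickness corresponds to m = 3: t = m λ / (2 n) = 3.00 × 443 / (2 × 2.339) = 284 nm.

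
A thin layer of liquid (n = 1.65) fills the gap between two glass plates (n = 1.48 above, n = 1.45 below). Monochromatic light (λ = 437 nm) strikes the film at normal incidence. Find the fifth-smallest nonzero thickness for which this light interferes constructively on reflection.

596 nm

Ray reflecting at the top interface goes from n = 1.48 toward n = 1.65: a half-wave phase shift.
Bottom surface (1.65 → 1.45): reflection off a lower-index medium gives no phase shift.
Net: one phase inversion between the two reflected rays.
For strong reflection here: 2 n t = (m + ½) λ.
The fifth-smallest nonzero thickness corresponds to m = 4: t = (m + ½) λ / (2 n) = 4.50 × 437 / (2 × 1.65) = 596 nm.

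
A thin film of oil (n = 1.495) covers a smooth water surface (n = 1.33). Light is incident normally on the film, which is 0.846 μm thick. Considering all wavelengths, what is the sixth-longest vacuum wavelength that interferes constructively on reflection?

Top surface (1.0 → 1.495): reflection off a higher-index medium gives a half-wave phase shift.
Ray reflecting at the bottom interface goes from n = 1.495 toward n = 1.33: no phase shift.
Net: one phase inversion between the two reflected rays.
So the condition for constructive reflection is 2 n t = (m + ½) λ.
λ = 2 n t / (m + ½). The sixth-longest wavelength is m = 5: λ = 2 × 1.495 × 846 / 5.50 = 460 nm.

460 nm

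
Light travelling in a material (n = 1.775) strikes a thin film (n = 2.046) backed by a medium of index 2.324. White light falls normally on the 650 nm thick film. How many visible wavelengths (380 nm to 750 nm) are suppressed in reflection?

Ray reflecting at the top interface goes from n = 1.775 toward n = 2.046: a half-wave phase shift.
Ray reflecting at the bottom interface goes from n = 2.046 toward n = 2.324: a half-wave phase shift.
Zero or two π shifts → no net half-wave offset.
So the condition for destructive reflection is 2 n t = (m + ½) λ.
λ = 2 n t / (m + ½) = 2660 / (m + ½) nm.
m=3: 760 nm (IR); m=4: 591 nm (visible); m=5: 484 nm (visible); m=6: 409 nm (visible); m=7: 355 nm (UV).

3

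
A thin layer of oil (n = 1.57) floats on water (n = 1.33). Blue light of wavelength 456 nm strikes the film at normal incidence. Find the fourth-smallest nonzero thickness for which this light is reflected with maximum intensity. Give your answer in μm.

0.508 μm

Top surface (1.0 → 1.57): reflection off a higher-index medium gives a half-wave phase shift.
At the lower boundary (n = 1.57 to n = 1.33) the reflected ray undergoes no phase shift.
The two reflections differ by half a wavelength.
With one net inversion, constructive interference in reflection requires 2 n t = (m + ½) λ.
The fourth-smallest nonzero thickness corresponds to m = 3: t = (m + ½) λ / (2 n) = 3.50 × 456 / (2 × 1.57) = 508 nm.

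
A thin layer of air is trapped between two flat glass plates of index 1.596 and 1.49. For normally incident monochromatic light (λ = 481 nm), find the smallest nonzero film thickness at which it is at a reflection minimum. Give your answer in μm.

Ray reflecting at the top interface goes from n = 1.596 toward n = 1.0: no phase shift.
Ray reflecting at the bottom interface goes from n = 1.0 toward n = 1.49: a half-wave phase shift.
Exactly one π shift → a net half-wave offset.
With one net inversion, destructive interference in reflection requires 2 n t = m λ.
Minimum nonzero at m = 1: t = λ / (2 n) = 481 / (2 × 1.0) = 241 nm.

0.241 μm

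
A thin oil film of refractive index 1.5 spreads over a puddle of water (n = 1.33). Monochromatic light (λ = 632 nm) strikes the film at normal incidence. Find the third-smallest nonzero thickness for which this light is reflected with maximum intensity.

527 nm

Top surface (1.0 → 1.5): reflection off a higher-index medium gives a half-wave phase shift.
Ray reflecting at the bottom interface goes from n = 1.5 toward n = 1.33: no phase shift.
Net: one phase inversion between the two reflected rays.
With one net inversion, constructive interference in reflection requires 2 n t = (m + ½) λ.
The third-smallest nonzero thickness corresponds to m = 2: t = (m + ½) λ / (2 n) = 2.50 × 632 / (2 × 1.5) = 527 nm.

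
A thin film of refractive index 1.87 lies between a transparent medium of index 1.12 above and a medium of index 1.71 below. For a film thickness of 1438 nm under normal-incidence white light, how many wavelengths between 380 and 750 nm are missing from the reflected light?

7

At the upper boundary (n = 1.12 to n = 1.87) the reflected ray undergoes a half-wave phase shift.
At the lower boundary (n = 1.87 to n = 1.71) the reflected ray undergoes no phase shift.
The two reflections differ by half a wavelength.
For dark reflection here: 2 n t = m λ.
λ = 2 n t / m = 5378 / m nm.
m=7: 768 nm (IR); m=8: 672 nm (visible); m=9: 598 nm (visible); m=10: 538 nm (visible); m=11: 489 nm (visible); m=12: 448 nm (visible); m=13: 414 nm (visible); m=14: 384 nm (visible); m=15: 359 nm (UV).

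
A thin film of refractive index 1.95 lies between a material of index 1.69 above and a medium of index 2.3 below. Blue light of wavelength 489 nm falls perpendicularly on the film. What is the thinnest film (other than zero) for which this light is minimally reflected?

62.7 nm

Top surface (1.69 → 1.95): reflection off a higher-index medium gives a half-wave phase shift.
Ray reflecting at the bottom interface goes from n = 1.95 toward n = 2.3: a half-wave phase shift.
Net: no relative phase inversion (both shifts match).
For dark reflection here: 2 n t = (m + ½) λ.
Minimum at m = 0: t = λ / (4 n) = 489 / (4 × 1.95) = 62.7 nm.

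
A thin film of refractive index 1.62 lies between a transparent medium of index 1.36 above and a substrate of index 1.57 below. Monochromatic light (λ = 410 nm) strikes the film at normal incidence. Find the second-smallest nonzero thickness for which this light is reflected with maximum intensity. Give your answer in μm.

Top surface (1.36 → 1.62): reflection off a higher-index medium gives a half-wave phase shift.
At the lower boundary (n = 1.62 to n = 1.57) the reflected ray undergoes no phase shift.
The two reflections differ by half a wavelength.
For bright reflection here: 2 n t = (m + ½) λ.
The second-smallest nonzero thickness corresponds to m = 1: t = (m + ½) λ / (2 n) = 1.50 × 410 / (2 × 1.62) = 190 nm.

0.190 μm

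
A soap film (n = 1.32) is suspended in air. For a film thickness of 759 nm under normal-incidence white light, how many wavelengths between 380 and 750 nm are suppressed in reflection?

Top surface (1.0 → 1.32): reflection off a higher-index medium gives a half-wave phase shift.
Bottom surface (1.32 → 1.0): reflection off a lower-index medium gives no phase shift.
Net: one phase inversion between the two reflected rays.
So the condition for destructive reflection is 2 n t = m λ.
λ = 2 n t / m = 2004 / m nm.
m=2: 1002 nm (IR); m=3: 668 nm (visible); m=4: 501 nm (visible); m=5: 401 nm (visible); m=6: 334 nm (UV).

3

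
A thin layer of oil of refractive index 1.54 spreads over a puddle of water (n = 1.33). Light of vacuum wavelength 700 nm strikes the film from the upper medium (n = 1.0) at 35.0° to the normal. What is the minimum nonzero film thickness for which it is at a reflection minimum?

245 nm

At the upper boundary (n = 1.0 to n = 1.54) the reflected ray undergoes a half-wave phase shift.
Bottom surface (1.54 → 1.33): reflection off a lower-index medium gives no phase shift.
Exactly one π shift → a net half-wave offset.
With one net inversion, destructive interference in reflection requires 2 n t cos θ_r = m λ.
Snell's law: 1.0 sin 35.0° = 1.54 sin θ_r → sin θ_r = 0.372, cos θ_r = 0.928.
Minimum nonzero at m = 1: t = λ / (2 n cos θ_r) = 700 / (2 × 1.54 × 0.928) = 245 nm.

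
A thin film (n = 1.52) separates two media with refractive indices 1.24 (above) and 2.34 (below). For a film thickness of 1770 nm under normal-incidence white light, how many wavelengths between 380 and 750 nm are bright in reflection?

Top surface (1.24 → 1.52): reflection off a higher-index medium gives a half-wave phase shift.
Ray reflecting at the bottom interface goes from n = 1.52 toward n = 2.34: a half-wave phase shift.
The two reflections carry the same phase change, so no net offset.
With no net inversion, constructive interference in reflection requires 2 n t = m λ.
λ = 2 n t / m = 5381 / m nm.
m=7: 769 nm (IR); m=8: 673 nm (visible); m=9: 598 nm (visible); m=10: 538 nm (visible); m=11: 489 nm (visible); m=12: 448 nm (visible); m=13: 414 nm (visible); m=14: 384 nm (visible); m=15: 359 nm (UV).

7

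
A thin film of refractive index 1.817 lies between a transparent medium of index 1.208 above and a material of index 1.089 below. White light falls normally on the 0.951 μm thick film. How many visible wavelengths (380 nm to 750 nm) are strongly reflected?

4

Top surface (1.208 → 1.817): reflection off a higher-index medium gives a half-wave phase shift.
Bottom surface (1.817 → 1.089): reflection off a lower-index medium gives no phase shift.
Net: one phase inversion between the two reflected rays.
For bright reflection here: 2 n t = (m + ½) λ.
λ = 2 n t / (m + ½) = 3456 / (m + ½) nm.
m=4: 768 nm (IR); m=5: 628 nm (visible); m=6: 532 nm (visible); m=7: 461 nm (visible); m=8: 407 nm (visible); m=9: 364 nm (UV).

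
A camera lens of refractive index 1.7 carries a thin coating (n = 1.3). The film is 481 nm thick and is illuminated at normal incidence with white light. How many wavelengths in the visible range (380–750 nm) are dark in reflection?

1

Top surface (1.0 → 1.3): reflection off a higher-index medium gives a half-wave phase shift.
At the lower boundary (n = 1.3 to n = 1.7) the reflected ray undergoes a half-wave phase shift.
Zero or two π shifts → no net half-wave offset.
So the condition for destructive reflection is 2 n t = (m + ½) λ.
λ = 2 n t / (m + ½) = 1251 / (m + ½) nm.
m=1: 834 nm (IR); m=2: 500 nm (visible); m=3: 357 nm (UV).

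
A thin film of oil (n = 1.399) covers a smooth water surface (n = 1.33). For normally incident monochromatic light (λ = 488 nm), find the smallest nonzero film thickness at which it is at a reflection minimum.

Ray reflecting at the top interface goes from n = 1.0 toward n = 1.399: a half-wave phase shift.
Bottom surface (1.399 → 1.33): reflection off a lower-index medium gives no phase shift.
The two reflections differ by half a wavelength.
So the condition for destructive reflection is 2 n t = m λ.
Minimum nonzero at m = 1: t = λ / (2 n) = 488 / (2 × 1.399) = 174 nm.

174 nm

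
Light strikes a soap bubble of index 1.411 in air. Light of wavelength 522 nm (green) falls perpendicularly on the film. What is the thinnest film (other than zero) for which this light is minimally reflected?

At the upper boundary (n = 1.0 to n = 1.411) the reflected ray undergoes a half-wave phase shift.
Ray reflecting at the bottom interface goes from n = 1.411 toward n = 1.0: no phase shift.
Exactly one π shift → a net half-wave offset.
So the condition for destructive reflection is 2 n t = m λ.
Minimum nonzero at m = 1: t = λ / (2 n) = 522 / (2 × 1.411) = 185 nm.

185 nm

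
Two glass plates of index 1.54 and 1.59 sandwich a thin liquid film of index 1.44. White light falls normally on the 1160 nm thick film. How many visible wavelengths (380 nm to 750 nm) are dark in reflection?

At the upper boundary (n = 1.54 to n = 1.44) the reflected ray undergoes no phase shift.
Bottom surface (1.44 → 1.59): reflection off a higher-index medium gives a half-wave phase shift.
Net: one phase inversion between the two reflected rays.
For dark reflection here: 2 n t = m λ.
λ = 2 n t / m = 3341 / m nm.
m=4: 835 nm (IR); m=5: 668 nm (visible); m=6: 557 nm (visible); m=7: 477 nm (visible); m=8: 418 nm (visible); m=9: 371 nm (UV).

4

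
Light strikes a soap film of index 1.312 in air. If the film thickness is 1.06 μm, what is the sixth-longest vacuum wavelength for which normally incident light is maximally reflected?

506 nm

Ray reflecting at the top interface goes from n = 1.0 toward n = 1.312: a half-wave phase shift.
At the lower boundary (n = 1.312 to n = 1.0) the reflected ray undergoes no phase shift.
Exactly one π shift → a net half-wave offset.
So the condition for constructive reflection is 2 n t = (m + ½) λ.
λ = 2 n t / (m + ½). The sixth-longest wavelength is m = 5: λ = 2 × 1.312 × 1060 / 5.50 = 506 nm.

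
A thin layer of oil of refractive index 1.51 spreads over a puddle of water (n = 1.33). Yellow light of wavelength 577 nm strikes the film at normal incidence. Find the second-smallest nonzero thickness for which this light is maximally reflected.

287 nm

Top surface (1.0 → 1.51): reflection off a higher-index medium gives a half-wave phase shift.
At the lower boundary (n = 1.51 to n = 1.33) the reflected ray undergoes no phase shift.
Exactly one π shift → a net half-wave offset.
With one net inversion, constructive interference in reflection requires 2 n t = (m + ½) λ.
The second-smallest nonzero thickness corresponds to m = 1: t = (m + ½) λ / (2 n) = 1.50 × 577 / (2 × 1.51) = 287 nm.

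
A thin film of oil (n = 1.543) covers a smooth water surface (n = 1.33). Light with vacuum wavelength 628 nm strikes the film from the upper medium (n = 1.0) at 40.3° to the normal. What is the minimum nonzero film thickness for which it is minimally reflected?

Top surface (1.0 → 1.543): reflection off a higher-index medium gives a half-wave phase shift.
Bottom surface (1.543 → 1.33): reflection off a lower-index medium gives no phase shift.
Net: one phase inversion between the two reflected rays.
With one net inversion, destructive interference in reflection requires 2 n t cos θ_r = m λ.
Snell's law: 1.0 sin 40.3° = 1.543 sin θ_r → sin θ_r = 0.419, cos θ_r = 0.908.
Minimum nonzero at m = 1: t = λ / (2 n cos θ_r) = 628 / (2 × 1.543 × 0.908) = 224 nm.

224 nm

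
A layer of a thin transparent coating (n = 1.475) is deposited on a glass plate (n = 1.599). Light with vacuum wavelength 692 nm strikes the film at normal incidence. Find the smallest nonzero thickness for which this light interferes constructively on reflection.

235 nm

Ray reflecting at the top interface goes from n = 1.0 toward n = 1.475: a half-wave phase shift.
Ray reflecting at the bottom interface goes from n = 1.475 toward n = 1.599: a half-wave phase shift.
Zero or two π shifts → no net half-wave offset.
With no net inversion, constructive interference in reflection requires 2 n t = m λ.
The smallest nonzero thickness corresponds to m = 1: t = m λ / (2 n) = 1.00 × 692 / (2 × 1.475) = 235 nm.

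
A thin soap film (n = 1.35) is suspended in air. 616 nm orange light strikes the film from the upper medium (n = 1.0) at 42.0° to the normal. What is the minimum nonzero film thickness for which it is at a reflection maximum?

Ray reflecting at the top interface goes from n = 1.0 toward n = 1.35: a half-wave phase shift.
At the lower boundary (n = 1.35 to n = 1.0) the reflected ray undergoes no phase shift.
The two reflections differ by half a wavelength.
With one net inversion, constructive interference in reflection requires 2 n t cos θ_r = (m + ½) λ.
Snell's law: 1.0 sin 42.0° = 1.35 sin θ_r → sin θ_r = 0.496, cos θ_r = 0.869.
Minimum at m = 0: t = λ / (4 n cos θ_r) = 616 / (4 × 1.35 × 0.869) = 131 nm.

131 nm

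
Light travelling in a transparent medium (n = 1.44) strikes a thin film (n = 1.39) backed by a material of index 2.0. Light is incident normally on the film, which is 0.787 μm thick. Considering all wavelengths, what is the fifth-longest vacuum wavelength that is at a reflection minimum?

Top surface (1.44 → 1.39): reflection off a lower-index medium gives no phase shift.
Bottom surface (1.39 → 2.0): reflection off a higher-index medium gives a half-wave phase shift.
Net: one phase inversion between the two reflected rays.
So the condition for destructive reflection is 2 n t = m λ.
λ = 2 n t / m. The fifth-longest wavelength is m = 5: λ = 2 × 1.39 × 787 / 5.00 = 438 nm.

438 nm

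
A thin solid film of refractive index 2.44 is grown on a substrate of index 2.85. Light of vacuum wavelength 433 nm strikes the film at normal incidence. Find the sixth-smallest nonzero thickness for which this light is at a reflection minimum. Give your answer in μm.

Ray reflecting at the top interface goes from n = 1.0 toward n = 2.44: a half-wave phase shift.
Ray reflecting at the bottom interface goes from n = 2.44 toward n = 2.85: a half-wave phase shift.
Zero or two π shifts → no net half-wave offset.
For weak reflection here: 2 n t = (m + ½) λ.
The sixth-smallest nonzero thickness corresponds to m = 5: t = (m + ½) λ / (2 n) = 5.50 × 433 / (2 × 2.44) = 488 nm.

0.488 μm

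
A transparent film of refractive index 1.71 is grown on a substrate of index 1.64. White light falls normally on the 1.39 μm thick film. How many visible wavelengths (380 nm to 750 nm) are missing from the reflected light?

At the upper boundary (n = 1.0 to n = 1.71) the reflected ray undergoes a half-wave phase shift.
Ray reflecting at the bottom interface goes from n = 1.71 toward n = 1.64: no phase shift.
The two reflections differ by half a wavelength.
With one net inversion, destructive interference in reflection requires 2 n t = m λ.
λ = 2 n t / m = 4754 / m nm.
m=6: 792 nm (IR); m=7: 679 nm (visible); m=8: 594 nm (visible); m=9: 528 nm (visible); m=10: 475 nm (visible); m=11: 432 nm (visible); m=12: 396 nm (visible); m=13: 366 nm (UV).

6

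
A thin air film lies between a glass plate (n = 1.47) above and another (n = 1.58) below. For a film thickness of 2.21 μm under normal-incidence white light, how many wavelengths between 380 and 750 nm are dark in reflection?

Ray reflecting at the top interface goes from n = 1.47 toward n = 1.0: no phase shift.
At the lower boundary (n = 1.0 to n = 1.58) the reflected ray undergoes a half-wave phase shift.
Exactly one π shift → a net half-wave offset.
With one net inversion, destructive interference in reflection requires 2 n t = m λ.
λ = 2 n t / m = 4420 / m nm.
m=5: 884 nm (IR); m=6: 737 nm (visible); m=7: 631 nm (visible); m=8: 553 nm (visible); m=9: 491 nm (visible); m=10: 442 nm (visible); m=11: 402 nm (visible); m=12: 368 nm (UV).

6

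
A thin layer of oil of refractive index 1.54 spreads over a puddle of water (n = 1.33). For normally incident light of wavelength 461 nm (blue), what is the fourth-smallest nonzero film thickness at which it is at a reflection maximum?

Top surface (1.0 → 1.54): reflection off a higher-index medium gives a half-wave phase shift.
At the lower boundary (n = 1.54 to n = 1.33) the reflected ray undergoes no phase shift.
The two reflections differ by half a wavelength.
For bright reflection here: 2 n t = (m + ½) λ.
The fourth-smallest nonzero thickness corresponds to m = 3: t = (m + ½) λ / (2 n) = 3.50 × 461 / (2 × 1.54) = 524 nm.

524 nm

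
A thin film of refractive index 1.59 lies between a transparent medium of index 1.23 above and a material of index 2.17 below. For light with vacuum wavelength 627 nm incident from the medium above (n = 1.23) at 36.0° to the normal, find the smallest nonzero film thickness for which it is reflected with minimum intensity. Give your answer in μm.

Top surface (1.23 → 1.59): reflection off a higher-index medium gives a half-wave phase shift.
At the lower boundary (n = 1.59 to n = 2.17) the reflected ray undergoes a half-wave phase shift.
Net: no relative phase inversion (both shifts match).
So the condition for destructive reflection is 2 n t cos θ_r = (m + ½) λ.
Snell's law: 1.23 sin 36.0° = 1.59 sin θ_r → sin θ_r = 0.455, cos θ_r = 0.891.
Minimum at m = 0: t = λ / (4 n cos θ_r) = 627 / (4 × 1.59 × 0.891) = 111 nm.

0.111 μm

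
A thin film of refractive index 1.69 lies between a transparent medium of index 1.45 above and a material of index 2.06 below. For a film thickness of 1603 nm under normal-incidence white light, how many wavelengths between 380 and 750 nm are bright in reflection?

Top surface (1.45 → 1.69): reflection off a higher-index medium gives a half-wave phase shift.
Ray reflecting at the bottom interface goes from n = 1.69 toward n = 2.06: a half-wave phase shift.
Zero or two π shifts → no net half-wave offset.
With no net inversion, constructive interference in reflection requires 2 n t = m λ.
λ = 2 n t / m = 5418 / m nm.
m=7: 774 nm (IR); m=8: 677 nm (visible); m=9: 602 nm (visible); m=10: 542 nm (visible); m=11: 493 nm (visible); m=12: 452 nm (visible); m=13: 417 nm (visible); m=14: 387 nm (visible); m=15: 361 nm (UV).

7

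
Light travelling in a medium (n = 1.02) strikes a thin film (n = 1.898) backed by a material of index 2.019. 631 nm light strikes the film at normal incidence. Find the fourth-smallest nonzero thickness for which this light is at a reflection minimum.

Ray reflecting at the top interface goes from n = 1.02 toward n = 1.898: a half-wave phase shift.
Bottom surface (1.898 → 2.019): reflection off a higher-index medium gives a half-wave phase shift.
Zero or two π shifts → no net half-wave offset.
For dark reflection here: 2 n t = (m + ½) λ.
The fourth-smallest nonzero thickness corresponds to m = 3: t = (m + ½) λ / (2 n) = 3.50 × 631 / (2 × 1.898) = 582 nm.

582 nm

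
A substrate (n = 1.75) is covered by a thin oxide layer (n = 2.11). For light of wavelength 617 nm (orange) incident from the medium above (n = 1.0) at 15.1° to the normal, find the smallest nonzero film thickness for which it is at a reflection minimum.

147 nm

Top surface (1.0 → 2.11): reflection off a higher-index medium gives a half-wave phase shift.
At the lower boundary (n = 2.11 to n = 1.75) the reflected ray undergoes no phase shift.
Net: one phase inversion between the two reflected rays.
So the condition for destructive reflection is 2 n t cos θ_r = m λ.
Snell's law: 1.0 sin 15.1° = 2.11 sin θ_r → sin θ_r = 0.123, cos θ_r = 0.992.
Minimum nonzero at m = 1: t = λ / (2 n cos θ_r) = 617 / (2 × 2.11 × 0.992) = 147 nm.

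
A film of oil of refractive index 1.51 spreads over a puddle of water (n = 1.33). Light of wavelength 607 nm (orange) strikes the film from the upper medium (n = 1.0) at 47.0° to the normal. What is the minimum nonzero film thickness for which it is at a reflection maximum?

At the upper boundary (n = 1.0 to n = 1.51) the reflected ray undergoes a half-wave phase shift.
Ray reflecting at the bottom interface goes from n = 1.51 toward n = 1.33: no phase shift.
The two reflections differ by half a wavelength.
With one net inversion, constructive interference in reflection requires 2 n t cos θ_r = (m + ½) λ.
Snell's law: 1.0 sin 47.0° = 1.51 sin θ_r → sin θ_r = 0.484, cos θ_r = 0.875.
Minimum at m = 0: t = λ / (4 n cos θ_r) = 607 / (4 × 1.51 × 0.875) = 115 nm.

115 nm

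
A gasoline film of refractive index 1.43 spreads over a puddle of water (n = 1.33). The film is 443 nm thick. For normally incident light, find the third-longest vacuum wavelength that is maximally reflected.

At the upper boundary (n = 1.0 to n = 1.43) the reflected ray undergoes a half-wave phase shift.
At the lower boundary (n = 1.43 to n = 1.33) the reflected ray undergoes no phase shift.
Net: one phase inversion between the two reflected rays.
So the condition for constructive reflection is 2 n t = (m + ½) λ.
λ = 2 n t / (m + ½). The third-longest wavelength is m = 2: λ = 2 × 1.43 × 443 / 2.50 = 507 nm.

507 nm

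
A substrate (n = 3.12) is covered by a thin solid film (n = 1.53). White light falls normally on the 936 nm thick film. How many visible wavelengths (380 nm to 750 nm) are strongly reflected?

At the upper boundary (n = 1.0 to n = 1.53) the reflected ray undergoes a half-wave phase shift.
Bottom surface (1.53 → 3.12): reflection off a higher-index medium gives a half-wave phase shift.
Net: no relative phase inversion (both shifts match).
With no net inversion, constructive interference in reflection requires 2 n t = m λ.
λ = 2 n t / m = 2864 / m nm.
m=3: 955 nm (IR); m=4: 716 nm (visible); m=5: 573 nm (visible); m=6: 477 nm (visible); m=7: 409 nm (visible); m=8: 358 nm (UV).

4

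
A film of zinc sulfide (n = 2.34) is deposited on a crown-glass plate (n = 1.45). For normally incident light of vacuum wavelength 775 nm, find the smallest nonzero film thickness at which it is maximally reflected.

82.8 nm

At the upper boundary (n = 1.0 to n = 2.34) the reflected ray undergoes a half-wave phase shift.
Bottom surface (2.34 → 1.45): reflection off a lower-index medium gives no phase shift.
Net: one phase inversion between the two reflected rays.
With one net inversion, constructive interference in reflection requires 2 n t = (m + ½) λ.
Minimum at m = 0: t = λ / (4 n) = 775 / (4 × 2.34) = 82.8 nm.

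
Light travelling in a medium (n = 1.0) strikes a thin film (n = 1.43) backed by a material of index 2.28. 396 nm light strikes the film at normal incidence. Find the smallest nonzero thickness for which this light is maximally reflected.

138 nm

Ray reflecting at the top interface goes from n = 1.0 toward n = 1.43: a half-wave phase shift.
Bottom surface (1.43 → 2.28): reflection off a higher-index medium gives a half-wave phase shift.
Net: no relative phase inversion (both shifts match).
With no net inversion, constructive interference in reflection requires 2 n t = m λ.
The smallest nonzero thickness corresponds to m = 1: t = m λ / (2 n) = 1.00 × 396 / (2 × 1.43) = 138 nm.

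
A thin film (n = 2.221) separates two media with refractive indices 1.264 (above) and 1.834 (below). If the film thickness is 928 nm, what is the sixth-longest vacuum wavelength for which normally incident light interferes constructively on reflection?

749 nm

Top surface (1.264 → 2.221): reflection off a higher-index medium gives a half-wave phase shift.
Ray reflecting at the bottom interface goes from n = 2.221 toward n = 1.834: no phase shift.
The two reflections differ by half a wavelength.
So the condition for constructive reflection is 2 n t = (m + ½) λ.
λ = 2 n t / (m + ½). The sixth-longest wavelength is m = 5: λ = 2 × 2.221 × 928 / 5.50 = 749 nm.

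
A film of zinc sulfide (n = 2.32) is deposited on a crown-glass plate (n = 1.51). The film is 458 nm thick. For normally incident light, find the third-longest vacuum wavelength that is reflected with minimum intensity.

Ray reflecting at the top interface goes from n = 1.0 toward n = 2.32: a half-wave phase shift.
Bottom surface (2.32 → 1.51): reflection off a lower-index medium gives no phase shift.
Exactly one π shift → a net half-wave offset.
For dark reflection here: 2 n t = m λ.
λ = 2 n t / m. The third-longest wavelength is m = 3: λ = 2 × 2.32 × 458 / 3.00 = 708 nm.

708 nm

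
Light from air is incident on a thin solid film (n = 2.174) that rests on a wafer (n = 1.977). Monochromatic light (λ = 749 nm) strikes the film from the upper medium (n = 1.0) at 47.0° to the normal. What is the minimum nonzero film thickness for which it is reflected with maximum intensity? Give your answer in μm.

0.0915 μm

Top surface (1.0 → 2.174): reflection off a higher-index medium gives a half-wave phase shift.
At the lower boundary (n = 2.174 to n = 1.977) the reflected ray undergoes no phase shift.
Exactly one π shift → a net half-wave offset.
With one net inversion, constructive interference in reflection requires 2 n t cos θ_r = (m + ½) λ.
Snell's law: 1.0 sin 47.0° = 2.174 sin θ_r → sin θ_r = 0.336, cos θ_r = 0.942.
Minimum at m = 0: t = λ / (4 n cos θ_r) = 749 / (4 × 2.174 × 0.942) = 91.5 nm.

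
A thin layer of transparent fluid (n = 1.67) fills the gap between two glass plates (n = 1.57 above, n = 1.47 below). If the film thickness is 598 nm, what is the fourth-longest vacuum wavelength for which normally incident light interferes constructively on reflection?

571 nm

Ray reflecting at the top interface goes from n = 1.57 toward n = 1.67: a half-wave phase shift.
Ray reflecting at the bottom interface goes from n = 1.67 toward n = 1.47: no phase shift.
The two reflections differ by half a wavelength.
So the condition for constructive reflection is 2 n t = (m + ½) λ.
λ = 2 n t / (m + ½). The fourth-longest wavelength is m = 3: λ = 2 × 1.67 × 598 / 3.50 = 571 nm.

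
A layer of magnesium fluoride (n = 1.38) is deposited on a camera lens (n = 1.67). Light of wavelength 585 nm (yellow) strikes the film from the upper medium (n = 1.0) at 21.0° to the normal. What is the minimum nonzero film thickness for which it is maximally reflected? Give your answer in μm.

Top surface (1.0 → 1.38): reflection off a higher-index medium gives a half-wave phase shift.
Ray reflecting at the bottom interface goes from n = 1.38 toward n = 1.67: a half-wave phase shift.
Zero or two π shifts → no net half-wave offset.
With no net inversion, constructive interference in reflection requires 2 n t cos θ_r = m λ.
Snell's law: 1.0 sin 21.0° = 1.38 sin θ_r → sin θ_r = 0.260, cos θ_r = 0.966.
Minimum nonzero at m = 1: t = λ / (2 n cos θ_r) = 585 / (2 × 1.38 × 0.966) = 219 nm.

0.219 μm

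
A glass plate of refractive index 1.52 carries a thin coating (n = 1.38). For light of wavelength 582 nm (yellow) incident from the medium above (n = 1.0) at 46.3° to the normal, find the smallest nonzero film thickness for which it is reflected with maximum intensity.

248 nm

Top surface (1.0 → 1.38): reflection off a higher-index medium gives a half-wave phase shift.
Bottom surface (1.38 → 1.52): reflection off a higher-index medium gives a half-wave phase shift.
Net: no relative phase inversion (both shifts match).
For strong reflection here: 2 n t cos θ_r = m λ.
Snell's law: 1.0 sin 46.3° = 1.38 sin θ_r → sin θ_r = 0.524, cos θ_r = 0.852.
Minimum nonzero at m = 1: t = λ / (2 n cos θ_r) = 582 / (2 × 1.38 × 0.852) = 248 nm.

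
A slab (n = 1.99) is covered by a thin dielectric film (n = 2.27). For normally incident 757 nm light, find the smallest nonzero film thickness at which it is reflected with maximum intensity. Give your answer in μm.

0.0834 μm

Ray reflecting at the top interface goes from n = 1.0 toward n = 2.27: a half-wave phase shift.
At the lower boundary (n = 2.27 to n = 1.99) the reflected ray undergoes no phase shift.
Net: one phase inversion between the two reflected rays.
So the condition for constructive reflection is 2 n t = (m + ½) λ.
Minimum at m = 0: t = λ / (4 n) = 757 / (4 × 2.27) = 83.4 nm.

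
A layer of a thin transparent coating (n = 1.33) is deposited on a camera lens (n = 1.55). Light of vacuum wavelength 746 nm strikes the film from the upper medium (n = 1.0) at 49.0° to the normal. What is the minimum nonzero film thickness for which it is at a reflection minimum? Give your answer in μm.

0.170 μm

Top surface (1.0 → 1.33): reflection off a higher-index medium gives a half-wave phase shift.
At the lower boundary (n = 1.33 to n = 1.55) the reflected ray undergoes a half-wave phase shift.
Zero or two π shifts → no net half-wave offset.
For weak reflection here: 2 n t cos θ_r = (m + ½) λ.
Snell's law: 1.0 sin 49.0° = 1.33 sin θ_r → sin θ_r = 0.567, cos θ_r = 0.823.
Minimum at m = 0: t = λ / (4 n cos θ_r) = 746 / (4 × 1.33 × 0.823) = 170 nm.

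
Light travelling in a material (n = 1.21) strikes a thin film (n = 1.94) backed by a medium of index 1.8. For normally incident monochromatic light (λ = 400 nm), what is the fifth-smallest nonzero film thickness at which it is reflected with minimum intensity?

At the upper boundary (n = 1.21 to n = 1.94) the reflected ray undergoes a half-wave phase shift.
Bottom surface (1.94 → 1.8): reflection off a lower-index medium gives no phase shift.
Net: one phase inversion between the two reflected rays.
With one net inversion, destructive interference in reflection requires 2 n t = m λ.
The fifth-smallest nonzero thickness corresponds to m = 5: t = m λ / (2 n) = 5.00 × 400 / (2 × 1.94) = 515 nm.

515 nm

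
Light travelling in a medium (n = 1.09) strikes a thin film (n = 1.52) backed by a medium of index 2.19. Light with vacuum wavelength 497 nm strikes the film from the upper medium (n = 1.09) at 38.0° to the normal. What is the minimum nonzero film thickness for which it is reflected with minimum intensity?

91.1 nm

Top surface (1.09 → 1.52): reflection off a higher-index medium gives a half-wave phase shift.
Ray reflecting at the bottom interface goes from n = 1.52 toward n = 2.19: a half-wave phase shift.
Net: no relative phase inversion (both shifts match).
For weak reflection here: 2 n t cos θ_r = (m + ½) λ.
Snell's law: 1.09 sin 38.0° = 1.52 sin θ_r → sin θ_r = 0.441, cos θ_r = 0.897.
Minimum at m = 0: t = λ / (4 n cos θ_r) = 497 / (4 × 1.52 × 0.897) = 91.1 nm.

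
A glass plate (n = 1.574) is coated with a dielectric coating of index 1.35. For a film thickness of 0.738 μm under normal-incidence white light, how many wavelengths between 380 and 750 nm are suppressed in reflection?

Top surface (1.0 → 1.35): reflection off a higher-index medium gives a half-wave phase shift.
Ray reflecting at the bottom interface goes from n = 1.35 toward n = 1.574: a half-wave phase shift.
Zero or two π shifts → no net half-wave offset.
With no net inversion, destructive interference in reflection requires 2 n t = (m + ½) λ.
λ = 2 n t / (m + ½) = 1993 / (m + ½) nm.
m=2: 797 nm (IR); m=3: 569 nm (visible); m=4: 443 nm (visible); m=5: 362 nm (UV).

2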